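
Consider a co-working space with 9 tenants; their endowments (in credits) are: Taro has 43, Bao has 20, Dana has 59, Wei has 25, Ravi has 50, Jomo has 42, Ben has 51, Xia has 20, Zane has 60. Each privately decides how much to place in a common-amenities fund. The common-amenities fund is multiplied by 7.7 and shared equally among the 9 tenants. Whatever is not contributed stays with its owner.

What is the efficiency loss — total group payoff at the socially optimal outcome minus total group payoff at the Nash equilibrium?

2479.00 credits

The private return per contributed unit is 7.7/9 = 0.8556 < 1 for every player regardless of endowment, so the Nash equilibrium is zero contribution and the group total is Σ E_j = 43 + 20 + 59 + 25 + 50 + 42 + 51 + 20 + 60 = 370.
Each contributed unit returns 7.700 to the group, so the social optimum is full contribution by everyone: group total = 7.700 × 370 = 2849.00.
Efficiency loss = (7.700 − 1) × 370 = 2479.00.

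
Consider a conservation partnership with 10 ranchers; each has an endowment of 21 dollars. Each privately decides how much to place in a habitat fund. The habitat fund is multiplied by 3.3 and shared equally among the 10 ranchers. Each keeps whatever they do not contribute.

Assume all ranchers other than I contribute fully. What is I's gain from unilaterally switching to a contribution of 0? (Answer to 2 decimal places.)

14.07 dollars

Switching from a contribution of 21 to 0 lets I keep an extra 21 dollars, but lowers the habitat fund by 21, which costs I their own share of that drop: 3.3/10 × 21 = 6.93.
Net gain = 21 − 6.93 = 14.07. The private return per contributed unit (0.3300) is below 1, so free-riding is indeed the best response regardless of what the others do.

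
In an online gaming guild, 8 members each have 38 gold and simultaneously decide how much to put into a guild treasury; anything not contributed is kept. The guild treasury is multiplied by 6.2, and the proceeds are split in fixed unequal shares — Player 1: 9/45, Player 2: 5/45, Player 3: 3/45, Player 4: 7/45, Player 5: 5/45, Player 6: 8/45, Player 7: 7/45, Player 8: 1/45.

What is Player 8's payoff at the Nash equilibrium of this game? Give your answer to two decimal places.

48.47 gold

A player with share s gets back 6.2·s per unit contributed, so full contribution is dominant for anyone with s > 1/6.2 = 0.1613 and zero contribution is dominant for anyone below.
Player 1 and Player 6 are above the threshold, contributing 38 each; the remaining 6 contribute 0. Total contributed: 76.
Player 8 keeps 38 and receives 6.2 × 76 × 1/45 = 10.47 from the guild treasury, for a payoff of 48.47.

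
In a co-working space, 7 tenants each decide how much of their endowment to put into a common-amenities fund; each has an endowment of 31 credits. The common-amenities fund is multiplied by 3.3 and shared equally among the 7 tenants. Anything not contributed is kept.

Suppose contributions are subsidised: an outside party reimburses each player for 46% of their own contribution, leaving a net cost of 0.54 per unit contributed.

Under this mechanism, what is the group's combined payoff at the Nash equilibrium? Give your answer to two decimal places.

With the mechanism, a contributed unit returns (3.3/7) / 0.54 = 0.8730 per unit of net cost — still below 1 — so contributing 0 remains dominant for every player.
At the Nash equilibrium no one contributes; group total payoff = 7 × 31 = 217.

217.00 credits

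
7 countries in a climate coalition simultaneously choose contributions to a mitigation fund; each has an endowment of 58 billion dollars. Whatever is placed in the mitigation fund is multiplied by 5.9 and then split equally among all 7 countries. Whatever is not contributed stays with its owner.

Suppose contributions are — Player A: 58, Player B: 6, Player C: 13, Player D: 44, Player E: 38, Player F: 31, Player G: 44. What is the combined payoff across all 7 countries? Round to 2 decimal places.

1552.60 billion dollars

Total contributed: 58 + 6 + 13 + 44 + 38 + 31 + 44 = 234; total kept: 7 × 58 − 234 = 172.
The mitigation fund pays out 5.9 × 234 = 1380.60 in aggregate.
Group total = 172 + 1380.60 = 1552.60.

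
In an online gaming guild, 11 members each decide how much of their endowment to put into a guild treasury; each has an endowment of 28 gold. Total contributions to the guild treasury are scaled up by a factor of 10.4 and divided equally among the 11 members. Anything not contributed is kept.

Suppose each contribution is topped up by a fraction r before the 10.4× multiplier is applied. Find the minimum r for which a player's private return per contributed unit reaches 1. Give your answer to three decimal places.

0.058

With matching at rate r, one contributed unit becomes (1 + r) in the guild treasury and returns 10.4 × (1 + r) / 11 to the contributor.
Setting this equal to 1: 1 + r = 11/10.4 = 1.0577.
So the minimum matching rate is r = 1.0577 − 1 = 0.058.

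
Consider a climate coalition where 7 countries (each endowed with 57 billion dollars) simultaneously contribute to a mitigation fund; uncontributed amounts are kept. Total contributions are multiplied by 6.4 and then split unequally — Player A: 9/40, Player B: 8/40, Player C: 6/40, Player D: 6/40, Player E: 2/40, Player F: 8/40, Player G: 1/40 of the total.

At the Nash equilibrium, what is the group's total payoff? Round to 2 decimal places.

For player j, contributing a unit is worthwhile iff 6.4 × (j's share) ≥ 1, i.e. iff j's share is at least 0.1563.
The shares above 0.1563 belong to Player A, Player B and Player F, contributing 57 each; the remaining 4 contribute 0. Total contributed: 171.
The mitigation fund pays out 6.4 × 171 = 1094.40 in total (split across the unequal shares, but the aggregate is all that matters for the group sum).
The 4 free-riders keep 57 each, adding 228. Group total = 228 + 1094.40 = 1322.40.

1322.40 billion dollars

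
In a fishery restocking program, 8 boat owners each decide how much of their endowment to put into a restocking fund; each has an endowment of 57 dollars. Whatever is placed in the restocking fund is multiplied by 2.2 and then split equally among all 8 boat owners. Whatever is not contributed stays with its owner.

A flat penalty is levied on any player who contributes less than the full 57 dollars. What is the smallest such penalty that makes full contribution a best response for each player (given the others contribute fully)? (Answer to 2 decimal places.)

41.33 dollars

Given the others contribute fully, the best deviation is to contribute 0 (any partial contribution still incurs the fine and gives up units whose private return 0.2750 is below 1).
Deviating from 57 to 0 saves 57 dollars but forfeits the deviator's share of the drop in the restocking fund: 2.2/8 × 57 = 15.67.
So the deviation gain is 57 − 15.67 = 41.33, and the fine must be at least 41.33 dollars to wipe it out.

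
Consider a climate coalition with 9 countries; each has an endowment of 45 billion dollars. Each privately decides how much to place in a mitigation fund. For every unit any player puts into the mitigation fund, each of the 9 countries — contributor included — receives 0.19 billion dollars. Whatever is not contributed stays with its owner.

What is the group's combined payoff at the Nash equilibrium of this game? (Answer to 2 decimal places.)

405.00 billion dollars

The private return per contributed unit is 0.19 < 1, so contributing 0 is dominant for every player. At the Nash equilibrium everyone keeps their 45, and the group total is 9 × 45 = 405.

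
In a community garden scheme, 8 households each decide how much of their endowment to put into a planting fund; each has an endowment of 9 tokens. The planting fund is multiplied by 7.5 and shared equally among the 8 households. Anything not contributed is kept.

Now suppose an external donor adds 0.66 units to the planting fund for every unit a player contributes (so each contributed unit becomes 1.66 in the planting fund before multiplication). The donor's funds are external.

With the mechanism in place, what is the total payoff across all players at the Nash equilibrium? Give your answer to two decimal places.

With the mechanism, a contributed unit returns 7.5 × 1.66 / 8 = 1.5563 per unit of net cost to the contributor — now above 1 — so contributing fully is weakly dominant for every player.
At the Nash equilibrium everyone contributes 9. Group total payoff = 7.5 × 1.66 × 72 = 896.40.

896.40 tokens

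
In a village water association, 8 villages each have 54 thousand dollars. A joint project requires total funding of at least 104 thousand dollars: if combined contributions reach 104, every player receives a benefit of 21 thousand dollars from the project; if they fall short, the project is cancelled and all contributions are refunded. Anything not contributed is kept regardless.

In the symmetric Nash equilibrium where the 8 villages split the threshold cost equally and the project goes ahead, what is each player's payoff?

62 thousand dollars

Equal share of the threshold: 104/8 = 13.
At this profile no one gains by cutting their contribution: any cut drops the total below 104, the project is cancelled, contributions are refunded, and the deviator ends with 54, which is less than 54 − 13 + 21 = 62. Contributing more than 13 just wastes the excess. So contributing exactly 13 is a best response.
Each player's payoff: 54 − 13 + 21 = 62.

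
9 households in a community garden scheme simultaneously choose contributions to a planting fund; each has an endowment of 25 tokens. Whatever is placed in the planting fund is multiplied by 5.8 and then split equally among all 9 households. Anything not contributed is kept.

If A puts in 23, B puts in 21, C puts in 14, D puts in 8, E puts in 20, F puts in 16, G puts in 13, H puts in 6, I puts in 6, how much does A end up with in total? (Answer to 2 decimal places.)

83.84 tokens

Total contributed: 23 + 21 + 14 + 8 + 20 + 16 + 13 + 6 + 6 = 127.
Each receives 5.8 × 127 / 9 = 81.84 from the planting fund.
A keeps 25 − 23 = 2, so A's payoff is 2 + 81.84 = 83.84.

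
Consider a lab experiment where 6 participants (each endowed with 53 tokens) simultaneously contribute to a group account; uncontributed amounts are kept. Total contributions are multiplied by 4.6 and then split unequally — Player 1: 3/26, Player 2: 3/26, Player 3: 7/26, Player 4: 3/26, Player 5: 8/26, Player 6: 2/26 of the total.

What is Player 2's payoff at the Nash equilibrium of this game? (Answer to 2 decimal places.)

A player with share s gets back 4.6·s per unit contributed, so full contribution is dominant for anyone with s > 1/4.6 = 0.2174 and zero contribution is dominant for anyone below.
Player 3 and Player 5 clear that bar, contributing 53 each; the remaining 4 contribute 0. Total contributed: 106.
Player 2 keeps 53 and receives 4.6 × 106 × 3/26 = 56.26 from the group account, for a payoff of 109.26.

109.26 tokens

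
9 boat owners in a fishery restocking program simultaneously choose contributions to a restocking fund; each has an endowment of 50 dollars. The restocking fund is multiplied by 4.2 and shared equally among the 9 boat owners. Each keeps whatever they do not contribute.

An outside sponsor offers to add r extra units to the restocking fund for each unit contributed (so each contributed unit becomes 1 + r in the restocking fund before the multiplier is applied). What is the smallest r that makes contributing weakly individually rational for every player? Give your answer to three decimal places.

With matching at rate r, one contributed unit becomes (1 + r) in the restocking fund and returns 4.2 × (1 + r) / 9 to the contributor.
Setting this equal to 1: 1 + r = 9/4.2 = 2.1429.
So the minimum matching rate is r = 2.1429 − 1 = 1.143.

1.143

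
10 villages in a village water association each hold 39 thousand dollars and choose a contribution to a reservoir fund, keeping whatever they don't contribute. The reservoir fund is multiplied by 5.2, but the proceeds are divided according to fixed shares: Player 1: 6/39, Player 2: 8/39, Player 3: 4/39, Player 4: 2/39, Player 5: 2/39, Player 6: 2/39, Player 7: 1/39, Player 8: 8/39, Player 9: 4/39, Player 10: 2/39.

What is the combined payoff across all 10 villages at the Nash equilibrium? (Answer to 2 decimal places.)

A player with share s gets back 5.2·s per unit contributed, so full contribution is dominant for anyone with s > 1/5.2 = 0.1923 and zero contribution is dominant for anyone below.
The shares above 0.1923 belong to Player 2 and Player 8, contributing 39 each; the remaining 8 contribute 0. Total contributed: 78.
The reservoir fund pays out 5.2 × 78 = 405.60 in total (split across the unequal shares, but the aggregate is all that matters for the group sum).
The 8 free-riders keep 39 each, adding 312. Group total = 312 + 405.60 = 717.60.

717.60 thousand dollars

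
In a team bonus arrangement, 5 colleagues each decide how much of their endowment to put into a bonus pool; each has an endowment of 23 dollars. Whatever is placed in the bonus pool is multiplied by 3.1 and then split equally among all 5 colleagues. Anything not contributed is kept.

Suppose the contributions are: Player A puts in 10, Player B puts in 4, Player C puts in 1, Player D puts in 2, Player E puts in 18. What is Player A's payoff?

Total contributed: 10 + 4 + 1 + 2 + 18 = 35.
Each receives 3.1 × 35 / 5 = 21.70 from the bonus pool.
Player A keeps 23 − 10 = 13, so Player A's payoff is 13 + 21.70 = 34.70.

34.70 dollars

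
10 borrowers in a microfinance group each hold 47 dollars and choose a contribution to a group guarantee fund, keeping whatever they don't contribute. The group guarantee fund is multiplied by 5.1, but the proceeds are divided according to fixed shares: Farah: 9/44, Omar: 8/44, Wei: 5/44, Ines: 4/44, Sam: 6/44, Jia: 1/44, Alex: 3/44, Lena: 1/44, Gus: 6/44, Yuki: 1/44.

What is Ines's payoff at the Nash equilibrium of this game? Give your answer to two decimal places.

68.79 dollars

Player j's private return per contributed unit is 5.1 × (j's share). Contributing is weakly dominant for j when that share is at least 1/5.1 = 0.1961, and contributing 0 is dominant otherwise.
Farah alone (share 9/44) is above the threshold, contributing 47; the remaining 9 contribute 0. Total contributed: 47.
Ines keeps 47 and receives 5.1 × 47 × 4/44 = 21.79 from the group guarantee fund, for a payoff of 68.79.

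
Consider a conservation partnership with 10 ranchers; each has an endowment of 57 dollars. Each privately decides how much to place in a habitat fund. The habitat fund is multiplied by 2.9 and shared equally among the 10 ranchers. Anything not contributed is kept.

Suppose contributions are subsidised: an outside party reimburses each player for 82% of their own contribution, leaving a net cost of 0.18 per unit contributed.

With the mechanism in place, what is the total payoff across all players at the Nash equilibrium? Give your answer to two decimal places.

2120.40 dollars

Under the mechanism each unit contributed yields (2.9/10) / 0.18 = 1.6111 back to its contributor per unit of net cost, which exceeds 1, making full contribution the dominant choice for everyone.
So the Nash equilibrium is full contribution by all 10; the group earns 10 × (57 × 0.82 + 2.9 × 57) = 2120.40.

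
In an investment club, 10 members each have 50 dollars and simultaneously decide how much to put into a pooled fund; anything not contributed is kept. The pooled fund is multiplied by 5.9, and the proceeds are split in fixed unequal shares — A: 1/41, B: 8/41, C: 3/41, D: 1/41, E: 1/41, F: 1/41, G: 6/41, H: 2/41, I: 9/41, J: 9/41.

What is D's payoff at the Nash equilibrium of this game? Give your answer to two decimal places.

A player with share s gets back 5.9·s per unit contributed, so full contribution is dominant for anyone with s > 1/5.9 = 0.1695 and zero contribution is dominant for anyone below.
B, I and J are above the threshold, contributing 50 each; the remaining 7 contribute 0. Total contributed: 150.
D keeps 50 and receives 5.9 × 150 × 1/41 = 21.59 from the pooled fund, for a payoff of 71.59.

71.59 dollars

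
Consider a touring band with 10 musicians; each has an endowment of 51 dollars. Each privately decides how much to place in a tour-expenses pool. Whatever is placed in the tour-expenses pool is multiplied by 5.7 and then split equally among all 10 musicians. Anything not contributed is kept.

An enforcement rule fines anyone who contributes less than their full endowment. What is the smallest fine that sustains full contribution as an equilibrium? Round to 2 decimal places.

Given the others contribute fully, the best deviation is to contribute 0 (any partial contribution still incurs the fine and gives up units whose private return 0.5700 is below 1).
Deviating from 51 to 0 saves 51 dollars but forfeits the deviator's share of the drop in the tour-expenses pool: 5.7/10 × 51 = 29.07.
So the deviation gain is 51 − 29.07 = 21.93, and the fine must be at least 21.93 dollars to wipe it out.

21.93 dollars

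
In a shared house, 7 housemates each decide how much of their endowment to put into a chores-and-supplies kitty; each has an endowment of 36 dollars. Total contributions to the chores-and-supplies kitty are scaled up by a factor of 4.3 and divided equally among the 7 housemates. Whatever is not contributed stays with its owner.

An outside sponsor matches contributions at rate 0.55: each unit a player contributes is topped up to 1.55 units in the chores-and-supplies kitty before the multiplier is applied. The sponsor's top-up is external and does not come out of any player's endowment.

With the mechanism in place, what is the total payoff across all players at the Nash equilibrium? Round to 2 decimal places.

252.00 dollars

With the mechanism, a contributed unit returns 4.3 × 1.55 / 7 = 0.9521 per unit of net cost — still below 1 — so contributing 0 remains dominant for every player.
At the Nash equilibrium no one contributes; group total payoff = 7 × 36 = 252.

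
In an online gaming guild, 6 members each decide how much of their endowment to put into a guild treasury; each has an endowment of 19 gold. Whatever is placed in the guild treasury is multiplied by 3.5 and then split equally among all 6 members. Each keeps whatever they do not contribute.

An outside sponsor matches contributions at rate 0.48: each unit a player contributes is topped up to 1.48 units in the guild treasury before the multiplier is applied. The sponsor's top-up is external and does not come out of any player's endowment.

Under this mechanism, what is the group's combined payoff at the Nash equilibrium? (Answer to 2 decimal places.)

The effective private return is 3.5 × 1.48 / 6 = 0.8633, which is still under 1, so the mechanism doesn't change anyone's dominant strategy: zero contribution.
At the Nash equilibrium no one contributes; group total payoff = 6 × 19 = 114.

114.00 gold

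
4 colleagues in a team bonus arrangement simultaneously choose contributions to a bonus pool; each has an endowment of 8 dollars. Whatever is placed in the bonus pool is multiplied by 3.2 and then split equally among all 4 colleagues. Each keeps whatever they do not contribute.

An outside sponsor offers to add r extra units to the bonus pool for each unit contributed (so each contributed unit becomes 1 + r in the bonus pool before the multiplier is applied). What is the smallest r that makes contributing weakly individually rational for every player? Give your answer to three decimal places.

With matching at rate r, one contributed unit becomes (1 + r) in the bonus pool and returns 3.2 × (1 + r) / 4 to the contributor.
Setting this equal to 1: 1 + r = 4/3.2 = 1.2500.
So the minimum matching rate is r = 1.2500 − 1 = 0.250.

0.250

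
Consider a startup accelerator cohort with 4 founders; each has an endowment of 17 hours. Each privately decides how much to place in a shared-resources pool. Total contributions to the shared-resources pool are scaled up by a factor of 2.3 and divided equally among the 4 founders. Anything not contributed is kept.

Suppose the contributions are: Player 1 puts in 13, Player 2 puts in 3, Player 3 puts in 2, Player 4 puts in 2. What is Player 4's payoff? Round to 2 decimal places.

26.50 hours

Total contributed: 13 + 3 + 2 + 2 = 20.
Each receives 2.3 × 20 / 4 = 11.50 from the shared-resources pool.
Player 4 keeps 17 − 2 = 15, so Player 4's payoff is 15 + 11.50 = 26.50.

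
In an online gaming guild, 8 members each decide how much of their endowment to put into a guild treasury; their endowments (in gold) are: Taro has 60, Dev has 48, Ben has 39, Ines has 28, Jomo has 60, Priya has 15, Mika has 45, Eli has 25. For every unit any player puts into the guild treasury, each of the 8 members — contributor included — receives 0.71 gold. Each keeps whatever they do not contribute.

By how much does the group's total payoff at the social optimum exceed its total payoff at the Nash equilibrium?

The private return per contributed unit is 0.71 < 1 for everyone, so the Nash equilibrium is zero contribution and the group total is Σ E_j = 60 + 48 + 39 + 28 + 60 + 15 + 45 + 25 = 320.
Each contributed unit returns 5.680 to the group, so the social optimum is full contribution by everyone: group total = 5.680 × 320 = 1817.60.
Efficiency loss = (5.680 − 1) × 320 = 1497.60.

1497.60 gold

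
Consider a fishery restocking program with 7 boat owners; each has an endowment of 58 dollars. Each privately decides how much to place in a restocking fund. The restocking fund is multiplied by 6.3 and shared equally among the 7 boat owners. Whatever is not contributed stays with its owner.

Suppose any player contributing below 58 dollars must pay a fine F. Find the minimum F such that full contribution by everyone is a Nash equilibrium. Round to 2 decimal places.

5.80 dollars

Given the others contribute fully, the best deviation is to contribute 0 (any partial contribution still incurs the fine and gives up units whose private return 0.9000 is below 1).
Deviating from 58 to 0 saves 58 dollars but forfeits the deviator's share of the drop in the restocking fund: 6.3/7 × 58 = 52.20.
So the deviation gain is 58 − 52.20 = 5.80, and the fine must be at least 5.80 dollars to wipe it out.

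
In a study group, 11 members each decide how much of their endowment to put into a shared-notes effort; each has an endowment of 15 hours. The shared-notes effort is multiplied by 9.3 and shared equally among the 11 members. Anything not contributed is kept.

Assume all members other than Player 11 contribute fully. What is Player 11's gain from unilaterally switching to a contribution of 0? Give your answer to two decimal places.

2.32 hours

Switching from a contribution of 15 to 0 lets Player 11 keep an extra 15 hours, but lowers the shared-notes effort by 15, which costs Player 11 their own share of that drop: 9.3/11 × 15 = 12.68.
Net gain = 15 − 12.68 = 2.32. The private return per contributed unit (0.8455) is below 1, so free-riding is indeed the best response regardless of what the others do.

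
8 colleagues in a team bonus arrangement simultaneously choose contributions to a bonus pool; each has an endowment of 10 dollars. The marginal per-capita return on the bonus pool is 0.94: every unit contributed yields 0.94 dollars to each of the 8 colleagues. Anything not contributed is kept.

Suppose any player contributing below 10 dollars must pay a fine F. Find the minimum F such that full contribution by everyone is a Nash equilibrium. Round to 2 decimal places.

Given the others contribute fully, the best deviation is to contribute 0 (any partial contribution still incurs the fine and gives up units whose private return 0.94 is below 1).
Deviating from 10 to 0 saves 10 dollars but forfeits the deviator's share of the drop in the bonus pool: 0.94 × 10 = 9.40.
So the deviation gain is 10 − 9.40 = 0.60, and the fine must be at least 0.60 dollars to wipe it out.

0.60 dollars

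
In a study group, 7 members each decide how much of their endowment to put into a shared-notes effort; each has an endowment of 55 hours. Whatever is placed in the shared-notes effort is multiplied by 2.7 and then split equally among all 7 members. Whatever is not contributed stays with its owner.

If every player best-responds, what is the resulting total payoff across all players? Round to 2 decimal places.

385.00 hours

Each contributed unit returns 2.7/7 = 0.3857 to its contributor — below 1 — so contributing 0 is dominant for every player. At the Nash equilibrium everyone keeps their 55, and the group total is 7 × 55 = 385.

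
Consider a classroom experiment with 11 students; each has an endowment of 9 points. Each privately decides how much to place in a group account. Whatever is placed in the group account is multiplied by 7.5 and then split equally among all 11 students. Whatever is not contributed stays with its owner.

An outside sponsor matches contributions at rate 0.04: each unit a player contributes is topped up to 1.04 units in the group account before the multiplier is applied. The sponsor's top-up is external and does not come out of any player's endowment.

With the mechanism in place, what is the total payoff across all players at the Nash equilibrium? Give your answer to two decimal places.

With the mechanism, a contributed unit returns 7.5 × 1.04 / 11 = 0.7091 per unit of net cost — still below 1 — so contributing 0 remains dominant for every player.
At the Nash equilibrium no one contributes; group total payoff = 11 × 9 = 99.

99.00 points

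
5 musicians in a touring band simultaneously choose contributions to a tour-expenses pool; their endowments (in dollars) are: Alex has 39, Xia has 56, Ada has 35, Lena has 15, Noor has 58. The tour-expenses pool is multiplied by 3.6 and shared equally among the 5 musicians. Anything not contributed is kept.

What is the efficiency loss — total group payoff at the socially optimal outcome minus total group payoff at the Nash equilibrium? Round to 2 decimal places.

The private return per contributed unit is 3.6/5 = 0.7200 < 1 for every player regardless of endowment, so the Nash equilibrium is zero contribution and the group total is Σ E_j = 39 + 56 + 35 + 15 + 58 = 203.
Each contributed unit returns 3.600 to the group, so the social optimum is full contribution by everyone: group total = 3.600 × 203 = 730.80.
Efficiency loss = (3.600 − 1) × 203 = 527.80.

527.80 dollars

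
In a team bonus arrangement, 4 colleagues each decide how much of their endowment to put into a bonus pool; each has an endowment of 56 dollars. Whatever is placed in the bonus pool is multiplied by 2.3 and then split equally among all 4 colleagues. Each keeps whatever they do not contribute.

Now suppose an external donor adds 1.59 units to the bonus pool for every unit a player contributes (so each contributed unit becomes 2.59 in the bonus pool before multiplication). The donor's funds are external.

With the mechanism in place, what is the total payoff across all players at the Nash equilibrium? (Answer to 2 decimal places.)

1334.37 dollars

With the mechanism, a contributed unit returns 2.3 × 2.59 / 4 = 1.4893 per unit of net cost to the contributor — now above 1 — so contributing fully is weakly dominant for every player.
So the Nash equilibrium is full contribution by all 4; the group earns 2.3 × 2.59 × 224 = 1334.37.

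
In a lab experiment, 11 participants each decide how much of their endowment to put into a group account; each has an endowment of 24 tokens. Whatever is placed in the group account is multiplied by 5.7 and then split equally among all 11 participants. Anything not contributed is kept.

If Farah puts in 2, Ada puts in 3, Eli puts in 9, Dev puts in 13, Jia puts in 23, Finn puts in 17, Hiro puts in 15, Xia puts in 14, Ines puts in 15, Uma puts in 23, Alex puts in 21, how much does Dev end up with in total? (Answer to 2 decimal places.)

91.32 tokens

Total contributed: 2 + 3 + 9 + 13 + 23 + 17 + 15 + 14 + 15 + 23 + 21 = 155.
Each receives 5.7 × 155 / 11 = 80.32 from the group account.
Dev keeps 24 − 13 = 11, so Dev's payoff is 11 + 80.32 = 91.32.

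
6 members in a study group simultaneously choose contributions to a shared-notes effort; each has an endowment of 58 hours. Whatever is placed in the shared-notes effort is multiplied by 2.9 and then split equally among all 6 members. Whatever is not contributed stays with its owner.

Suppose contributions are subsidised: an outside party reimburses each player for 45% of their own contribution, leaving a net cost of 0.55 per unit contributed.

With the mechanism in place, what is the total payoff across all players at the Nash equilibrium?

348.00 hours

With the mechanism, a contributed unit returns (2.9/6) / 0.55 = 0.8788 per unit of net cost — still below 1 — so contributing 0 remains dominant for every player.
Everyone keeps their endowment and the group total is 6 × 58 = 348.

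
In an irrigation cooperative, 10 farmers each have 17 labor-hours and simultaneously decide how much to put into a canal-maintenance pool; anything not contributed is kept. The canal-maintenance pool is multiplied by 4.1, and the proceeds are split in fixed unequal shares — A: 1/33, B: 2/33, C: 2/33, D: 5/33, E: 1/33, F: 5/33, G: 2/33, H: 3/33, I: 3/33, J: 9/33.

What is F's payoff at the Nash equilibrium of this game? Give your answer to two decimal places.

A player with share s gets back 4.1·s per unit contributed, so full contribution is dominant for anyone with s > 1/4.1 = 0.2439 and zero contribution is dominant for anyone below.
J alone (share 9/33) is above the threshold, contributing 17; the remaining 9 contribute 0. Total contributed: 17.
F keeps 17 and receives 4.1 × 17 × 5/33 = 10.56 from the canal-maintenance pool, for a payoff of 27.56.

27.56 labor-hours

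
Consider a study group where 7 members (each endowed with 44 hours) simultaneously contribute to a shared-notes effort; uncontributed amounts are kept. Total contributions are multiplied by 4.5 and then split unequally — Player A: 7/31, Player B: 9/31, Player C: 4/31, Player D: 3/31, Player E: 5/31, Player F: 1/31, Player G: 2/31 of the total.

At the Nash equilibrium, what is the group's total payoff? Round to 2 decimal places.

616.00 hours

Player j's private return per contributed unit is 4.5 × (j's share). Contributing is weakly dominant for j when that share is at least 1/4.5 = 0.2222, and contributing 0 is dominant otherwise.
Player A and Player B are above the threshold, contributing 44 each; the remaining 5 contribute 0. Total contributed: 88.
The shared-notes effort pays out 4.5 × 88 = 396.00 in total (split across the unequal shares, but the aggregate is all that matters for the group sum).
The 5 free-riders keep 44 each, adding 220. Group total = 220 + 396.00 = 616.00.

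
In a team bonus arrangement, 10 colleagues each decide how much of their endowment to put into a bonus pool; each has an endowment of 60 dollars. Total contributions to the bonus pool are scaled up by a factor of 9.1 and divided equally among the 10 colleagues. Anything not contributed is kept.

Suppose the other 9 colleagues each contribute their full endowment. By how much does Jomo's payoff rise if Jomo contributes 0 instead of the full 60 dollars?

Switching from a contribution of 60 to 0 lets Jomo keep an extra 60 dollars, but lowers the bonus pool by 60, which costs Jomo their own share of that drop: 9.1/10 × 60 = 54.60.
Net gain = 60 − 54.60 = 5.40. The private return per contributed unit (0.9100) is below 1, so free-riding is indeed the best response regardless of what the others do.

5.40 dollars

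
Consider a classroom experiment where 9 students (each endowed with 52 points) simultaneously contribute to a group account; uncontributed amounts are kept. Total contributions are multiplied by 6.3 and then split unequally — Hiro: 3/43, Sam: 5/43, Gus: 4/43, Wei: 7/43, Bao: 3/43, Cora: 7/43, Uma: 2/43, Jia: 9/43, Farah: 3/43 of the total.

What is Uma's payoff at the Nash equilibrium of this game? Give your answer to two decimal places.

Player j's private return per contributed unit is 6.3 × (j's share). Contributing is weakly dominant for j when that share is at least 1/6.3 = 0.1587, and contributing 0 is dominant otherwise.
Wei, Cora and Jia clear that bar, contributing 52 each; the remaining 6 contribute 0. Total contributed: 156.
Uma keeps 52 and receives 6.3 × 156 × 2/43 = 45.71 from the group account, for a payoff of 97.71.

97.71 points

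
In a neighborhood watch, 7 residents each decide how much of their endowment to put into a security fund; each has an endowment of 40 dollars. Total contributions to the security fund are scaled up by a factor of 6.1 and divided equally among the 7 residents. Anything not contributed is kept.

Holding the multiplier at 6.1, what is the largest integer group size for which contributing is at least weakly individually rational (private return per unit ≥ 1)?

6

Private return per unit is 6.1/(group size), which is ≥ 1 whenever the group size is ≤ 6.1.
The largest such integer is 6.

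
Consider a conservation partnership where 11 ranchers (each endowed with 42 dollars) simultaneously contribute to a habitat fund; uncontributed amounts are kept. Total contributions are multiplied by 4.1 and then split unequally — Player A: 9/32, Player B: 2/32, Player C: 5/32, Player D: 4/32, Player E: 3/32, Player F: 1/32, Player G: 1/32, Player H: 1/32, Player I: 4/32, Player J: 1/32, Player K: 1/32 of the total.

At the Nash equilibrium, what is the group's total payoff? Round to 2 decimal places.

For player j, contributing a unit is worthwhile iff 4.1 × (j's share) ≥ 1, i.e. iff j's share is at least 0.2439.
The only share above 0.2439 is Player A's 9/32, contributing 42; the remaining 10 contribute 0. Total contributed: 42.
The habitat fund pays out 4.1 × 42 = 172.20 in total (split across the unequal shares, but the aggregate is all that matters for the group sum).
The 10 free-riders keep 42 each, adding 420. Group total = 420 + 172.20 = 592.20.

592.20 dollars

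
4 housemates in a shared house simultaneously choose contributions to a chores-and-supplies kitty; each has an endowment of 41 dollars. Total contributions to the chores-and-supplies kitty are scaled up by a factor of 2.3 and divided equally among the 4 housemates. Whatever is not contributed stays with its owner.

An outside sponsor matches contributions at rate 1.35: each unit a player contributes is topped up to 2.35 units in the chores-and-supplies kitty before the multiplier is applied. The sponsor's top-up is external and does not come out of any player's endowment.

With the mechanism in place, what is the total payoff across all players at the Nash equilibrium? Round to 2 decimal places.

886.42 dollars

The effective private return per unit is now 2.3 × 2.35 / 4 = 1.3513 > 1, so every player's dominant strategy flips to full contribution.
So the Nash equilibrium is full contribution by all 4; the group earns 2.3 × 2.35 × 164 = 886.42.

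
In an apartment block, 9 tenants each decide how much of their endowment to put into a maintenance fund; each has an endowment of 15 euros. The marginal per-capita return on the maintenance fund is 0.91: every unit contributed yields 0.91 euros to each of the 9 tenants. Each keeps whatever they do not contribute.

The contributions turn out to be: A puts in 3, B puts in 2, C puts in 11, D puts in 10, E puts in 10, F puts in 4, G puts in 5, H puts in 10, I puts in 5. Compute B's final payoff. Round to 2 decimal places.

67.60 euros

Total contributed: 3 + 2 + 11 + 10 + 10 + 4 + 5 + 10 + 5 = 60.
Each receives 0.91 × 60 = 54.60 from the maintenance fund.
B keeps 15 − 2 = 13, so B's payoff is 13 + 54.60 = 67.60.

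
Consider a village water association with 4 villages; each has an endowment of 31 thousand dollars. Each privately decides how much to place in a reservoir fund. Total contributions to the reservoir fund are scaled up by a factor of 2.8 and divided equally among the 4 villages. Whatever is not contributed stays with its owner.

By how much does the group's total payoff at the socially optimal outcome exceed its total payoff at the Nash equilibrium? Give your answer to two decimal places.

223.20 thousand dollars

Each contributed unit returns 2.8/4 = 0.7000 to its contributor — below 1 — so contributing 0 is dominant for every player. At the Nash equilibrium everyone keeps their 31, and the group total is 4 × 31 = 124.
Each contributed unit returns 2.800 to the group as a whole (0.7000 to each of 4 players), which exceeds 1, so the social optimum is full contribution: group total = 2.800 × 124 = 347.20.
Efficiency loss = 347.20 − 124 = 223.20.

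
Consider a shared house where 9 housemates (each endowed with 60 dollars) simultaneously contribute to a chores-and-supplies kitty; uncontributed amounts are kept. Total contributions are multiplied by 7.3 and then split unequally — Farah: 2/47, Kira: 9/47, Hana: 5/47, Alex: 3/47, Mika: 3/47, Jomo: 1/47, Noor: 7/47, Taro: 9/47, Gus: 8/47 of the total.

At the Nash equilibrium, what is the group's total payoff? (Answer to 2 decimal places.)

2052.00 dollars

A player with share s gets back 7.3·s per unit contributed, so full contribution is dominant for anyone with s > 1/7.3 = 0.1370 and zero contribution is dominant for anyone below.
The shares above 0.1370 belong to Kira, Noor, Taro and Gus, contributing 60 each; the remaining 5 contribute 0. Total contributed: 240.
The chores-and-supplies kitty pays out 7.3 × 240 = 1752.00 in total (split across the unequal shares, but the aggregate is all that matters for the group sum).
The 5 free-riders keep 60 each, adding 300. Group total = 300 + 1752.00 = 2052.00.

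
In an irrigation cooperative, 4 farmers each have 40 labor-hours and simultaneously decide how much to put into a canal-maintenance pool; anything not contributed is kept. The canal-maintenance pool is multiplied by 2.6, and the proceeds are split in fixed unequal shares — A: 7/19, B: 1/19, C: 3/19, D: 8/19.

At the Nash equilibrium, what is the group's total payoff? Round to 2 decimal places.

Player j's private return per contributed unit is 2.6 × (j's share). Contributing is weakly dominant for j when that share is at least 1/2.6 = 0.3846, and contributing 0 is dominant otherwise.
Only D (8/19) clears that bar, contributing 40; the remaining 3 contribute 0. Total contributed: 40.
The canal-maintenance pool pays out 2.6 × 40 = 104.00 in total (split across the unequal shares, but the aggregate is all that matters for the group sum).
The 3 free-riders keep 40 each, adding 120. Group total = 120 + 104.00 = 224.00.

224.00 labor-hours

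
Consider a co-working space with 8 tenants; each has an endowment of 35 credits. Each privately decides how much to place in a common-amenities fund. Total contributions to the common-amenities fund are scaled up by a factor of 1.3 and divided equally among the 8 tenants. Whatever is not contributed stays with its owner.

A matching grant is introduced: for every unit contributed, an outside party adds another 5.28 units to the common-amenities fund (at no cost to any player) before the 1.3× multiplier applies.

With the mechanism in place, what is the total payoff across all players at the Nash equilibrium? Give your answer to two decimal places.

2285.92 credits

The effective private return per unit is now 1.3 × 6.28 / 8 = 1.0205 > 1, so every player's dominant strategy flips to full contribution.
So the Nash equilibrium is full contribution by all 8; the group earns 1.3 × 6.28 × 280 = 2285.92.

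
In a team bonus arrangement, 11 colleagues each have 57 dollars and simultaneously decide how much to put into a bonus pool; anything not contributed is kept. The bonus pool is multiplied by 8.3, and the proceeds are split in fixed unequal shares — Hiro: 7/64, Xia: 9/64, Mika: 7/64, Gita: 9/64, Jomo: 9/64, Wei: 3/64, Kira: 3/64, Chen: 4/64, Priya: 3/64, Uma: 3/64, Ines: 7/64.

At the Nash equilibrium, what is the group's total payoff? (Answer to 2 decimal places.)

1875.30 dollars

Each unit j contributes comes back to j as 8.3 × (j's share), so j prefers to contribute only if that share exceeds 1/8.3 = 0.1205; otherwise keeping the unit dominates.
Xia, Gita and Jomo clear that bar, contributing 57 each; the remaining 8 contribute 0. Total contributed: 171.
The bonus pool pays out 8.3 × 171 = 1419.30 in total (split across the unequal shares, but the aggregate is all that matters for the group sum).
The 8 free-riders keep 57 each, adding 456. Group total = 456 + 1419.30 = 1875.30.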